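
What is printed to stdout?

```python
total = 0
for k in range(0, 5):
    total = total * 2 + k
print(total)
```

26

k=0: total = 0*2+0 = 0
k=1: total = 0*2+1 = 1
k=2: total = 1*2+2 = 4
k=3: total = 4*2+3 = 11
k=4: total = 11*2+4 = 26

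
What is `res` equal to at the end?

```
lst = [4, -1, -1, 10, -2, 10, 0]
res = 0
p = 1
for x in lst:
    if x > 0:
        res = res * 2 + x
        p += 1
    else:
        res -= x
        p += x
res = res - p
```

x=4: >0, res = 0*2+4 = 4; p=2
x=-1: not >0, res = 4-(-1) = 5; p=1
x=-1: not >0, res = 5-(-1) = 6; p=0
x=10: >0, res = 6*2+10 = 22; p=1
x=-2: not >0, res = 22-(-2) = 24; p=-1
x=10: >0, res = 24*2+10 = 58; p=0
x=0: not >0, res = 58-0 = 58; p=0
res-p = 58-0 = 58

58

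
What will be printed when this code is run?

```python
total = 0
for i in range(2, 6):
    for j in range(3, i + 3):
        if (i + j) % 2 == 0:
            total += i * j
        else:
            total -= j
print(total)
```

i=2,j=3: odd sum, total = 0-3 = -3
i=2,j=4: even sum, total = (-3)+8 = 5
i=3,j=3: even sum, total = 5+9 = 14
i=3,j=4: odd sum, total = 14-4 = 10
i=3,j=5: even sum, total = 10+15 = 25
i=4,j=3: odd sum, total = 25-3 = 22
i=4,j=4: even sum, total = 22+16 = 38
i=4,j=5: odd sum, total = 38-5 = 33
i=4,j=6: even sum, total = 33+24 = 57
i=5,j=3: even sum, total = 57+15 = 72
i=5,j=4: odd sum, total = 72-4 = 68
i=5,j=5: even sum, total = 68+25 = 93
i=5,j=6: odd sum, total = 93-6 = 87
i=5,j=7: even sum, total = 87+35 = 122

122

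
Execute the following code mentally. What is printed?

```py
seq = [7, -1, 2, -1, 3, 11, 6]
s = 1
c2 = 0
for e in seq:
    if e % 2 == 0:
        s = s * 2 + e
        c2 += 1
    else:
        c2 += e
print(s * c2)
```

294

e=7: not even; c2=7
e=-1: not even; c2=6
e=2: even, s = 1*2+2 = 4; c2=7
e=-1: not even; c2=6
e=3: not even; c2=9
e=11: not even; c2=20
e=6: even, s = 4*2+6 = 14; c2=21
s*c2 = 14*21 = 294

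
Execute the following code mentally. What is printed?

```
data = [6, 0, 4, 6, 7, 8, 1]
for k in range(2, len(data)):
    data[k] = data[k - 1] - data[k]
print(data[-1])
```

-26

k=2: data[2] = 0-4 = -4 → [6, 0, -4, 6, 7, 8, 1]
k=3: data[3] = (-4)-6 = -10 → [6, 0, -4, -10, 7, 8, 1]
k=4: data[4] = (-10)-7 = -17 → [6, 0, -4, -10, -17, 8, 1]
k=5: data[5] = (-17)-8 = -25 → [6, 0, -4, -10, -17, -25, 1]
k=6: data[6] = (-25)-1 = -26 → [6, 0, -4, -10, -17, -25, -26]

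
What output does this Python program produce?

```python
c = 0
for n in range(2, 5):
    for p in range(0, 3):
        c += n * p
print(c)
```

n=2,p=0: c = 0+0 = 0
n=2,p=1: c = 0+2 = 2
n=2,p=2: c = 2+4 = 6
n=3,p=0: c = 6+0 = 6
n=3,p=1: c = 6+3 = 9
n=3,p=2: c = 9+6 = 15
n=4,p=0: c = 15+0 = 15
n=4,p=1: c = 15+4 = 19
n=4,p=2: c = 19+8 = 27

27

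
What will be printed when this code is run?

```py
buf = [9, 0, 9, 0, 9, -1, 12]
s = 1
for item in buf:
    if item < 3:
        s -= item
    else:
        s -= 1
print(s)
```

-2

item=9: not <3, s = 1-1 = 0
item=0: <3, s = 0-0 = 0
item=9: not <3, s = 0-1 = -1
item=0: <3, s = (-1)-0 = -1
item=9: not <3, s = (-1)-1 = -2
item=-1: <3, s = (-2)-(-1) = -1
item=12: not <3, s = (-1)-1 = -2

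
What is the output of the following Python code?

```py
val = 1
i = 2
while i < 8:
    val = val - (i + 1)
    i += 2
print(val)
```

i=2: val = 1-3 = -2
i=4: val = (-2)-5 = -7
i=6: val = (-7)-7 = -14

-14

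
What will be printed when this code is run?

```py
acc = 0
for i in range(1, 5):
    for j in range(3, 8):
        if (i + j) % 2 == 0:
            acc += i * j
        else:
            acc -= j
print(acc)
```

i=1,j=3: even sum, acc = 0+3 = 3
i=1,j=4: odd sum, acc = 3-4 = -1
i=1,j=5: even sum, acc = (-1)+5 = 4
i=1,j=6: odd sum, acc = 4-6 = -2
i=1,j=7: even sum, acc = (-2)+7 = 5
i=2,j=3: odd sum, acc = 5-3 = 2
i=2,j=4: even sum, acc = 2+8 = 10
i=2,j=5: odd sum, acc = 10-5 = 5
i=2,j=6: even sum, acc = 5+12 = 17
i=2,j=7: odd sum, acc = 17-7 = 10
i=3,j=3: even sum, acc = 10+9 = 19
i=3,j=4: odd sum, acc = 19-4 = 15
i=3,j=5: even sum, acc = 15+15 = 30
i=3,j=6: odd sum, acc = 30-6 = 24
i=3,j=7: even sum, acc = 24+21 = 45
i=4,j=3: odd sum, acc = 45-3 = 42
i=4,j=4: even sum, acc = 42+16 = 58
i=4,j=5: odd sum, acc = 58-5 = 53
i=4,j=6: even sum, acc = 53+24 = 77
i=4,j=7: odd sum, acc = 77-7 = 70

70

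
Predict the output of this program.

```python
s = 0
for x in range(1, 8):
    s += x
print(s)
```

x=1: s = 0+1 = 1
x=2: s = 1+2 = 3
x=3: s = 3+3 = 6
x=4: s = 6+4 = 10
x=5: s = 10+5 = 15
x=6: s = 15+6 = 21
x=7: s = 21+7 = 28

28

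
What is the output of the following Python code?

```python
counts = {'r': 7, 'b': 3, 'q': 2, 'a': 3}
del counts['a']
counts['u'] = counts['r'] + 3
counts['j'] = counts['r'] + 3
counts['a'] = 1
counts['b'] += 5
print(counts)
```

{'r': 7, 'b': 8, 'q': 2, 'u': 10, 'j': 10, 'a': 1}

del 'a' → {'r': 7, 'b': 3, 'q': 2}
counts['u'] = counts['r']+3 = 10 → {'r': 7, 'b': 3, 'q': 2, 'u': 10}
counts['j'] = counts['r']+3 = 10 → {'r': 7, 'b': 3, 'q': 2, 'u': 10, 'j': 10}
counts['a'] = 1 → {'r': 7, 'b': 3, 'q': 2, 'u': 10, 'j': 10, 'a': 1}
counts['b'] = 3+5 = 8 → {'r': 7, 'b': 8, 'q': 2, 'u': 10, 'j': 10, 'a': 1}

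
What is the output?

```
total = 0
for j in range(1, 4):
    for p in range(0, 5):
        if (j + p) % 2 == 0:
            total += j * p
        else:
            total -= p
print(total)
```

12

j=1,p=0: odd sum, total = 0-0 = 0
j=1,p=1: even sum, total = 0+1 = 1
j=1,p=2: odd sum, total = 1-2 = -1
j=1,p=3: even sum, total = (-1)+3 = 2
j=1,p=4: odd sum, total = 2-4 = -2
j=2,p=0: even sum, total = (-2)+0 = -2
j=2,p=1: odd sum, total = (-2)-1 = -3
j=2,p=2: even sum, total = (-3)+4 = 1
j=2,p=3: odd sum, total = 1-3 = -2
j=2,p=4: even sum, total = (-2)+8 = 6
j=3,p=0: odd sum, total = 6-0 = 6
j=3,p=1: even sum, total = 6+3 = 9
j=3,p=2: odd sum, total = 9-2 = 7
j=3,p=3: even sum, total = 7+9 = 16
j=3,p=4: odd sum, total = 16-4 = 12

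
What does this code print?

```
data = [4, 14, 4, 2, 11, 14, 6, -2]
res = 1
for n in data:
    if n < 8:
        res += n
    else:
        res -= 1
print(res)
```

n=4: <8, res = 1+4 = 5
n=14: not <8, res = 5-1 = 4
n=4: <8, res = 4+4 = 8
n=2: <8, res = 8+2 = 10
n=11: not <8, res = 10-1 = 9
n=14: not <8, res = 9-1 = 8
n=6: <8, res = 8+6 = 14
n=-2: <8, res = 14+(-2) = 12

12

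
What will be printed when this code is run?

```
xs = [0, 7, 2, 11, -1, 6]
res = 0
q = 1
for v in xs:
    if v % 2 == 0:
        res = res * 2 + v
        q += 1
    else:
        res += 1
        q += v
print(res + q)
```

39

v=0: even, res = 0*2+0 = 0; q=2
v=7: not even, res = 0+1 = 1; q=9
v=2: even, res = 1*2+2 = 4; q=10
v=11: not even, res = 4+1 = 5; q=21
v=-1: not even, res = 5+1 = 6; q=20
v=6: even, res = 6*2+6 = 18; q=21
res+q = 18+21 = 39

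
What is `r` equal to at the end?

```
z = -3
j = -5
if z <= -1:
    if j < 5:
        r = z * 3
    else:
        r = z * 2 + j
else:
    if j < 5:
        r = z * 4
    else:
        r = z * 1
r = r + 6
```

z=-3, j=-5
z <= -1 is True; j < 5 is True
→ r = z * 3 = -9
r = (-9)+6 = -3

-3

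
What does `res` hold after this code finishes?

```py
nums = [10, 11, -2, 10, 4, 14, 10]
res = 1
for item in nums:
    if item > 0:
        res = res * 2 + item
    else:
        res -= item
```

726

item=10: >0, res = 1*2+10 = 12
item=11: >0, res = 12*2+11 = 35
item=-2: not >0, res = 35-(-2) = 37
item=10: >0, res = 37*2+10 = 84
item=4: >0, res = 84*2+4 = 172
item=14: >0, res = 172*2+14 = 358
item=10: >0, res = 358*2+10 = 726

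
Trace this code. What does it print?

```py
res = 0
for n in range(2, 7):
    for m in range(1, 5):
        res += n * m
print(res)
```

n=2,m=1: res = 0+2 = 2
n=2,m=2: res = 2+4 = 6
n=2,m=3: res = 6+6 = 12
n=2,m=4: res = 12+8 = 20
n=3,m=1: res = 20+3 = 23
n=3,m=2: res = 23+6 = 29
n=3,m=3: res = 29+9 = 38
n=3,m=4: res = 38+12 = 50
n=4,m=1: res = 50+4 = 54
n=4,m=2: res = 54+8 = 62
n=4,m=3: res = 62+12 = 74
n=4,m=4: res = 74+16 = 90
n=5,m=1: res = 90+5 = 95
n=5,m=2: res = 95+10 = 105
n=5,m=3: res = 105+15 = 120
n=5,m=4: res = 120+20 = 140
n=6,m=1: res = 140+6 = 146
n=6,m=2: res = 146+12 = 158
n=6,m=3: res = 158+18 = 176
n=6,m=4: res = 176+24 = 200

200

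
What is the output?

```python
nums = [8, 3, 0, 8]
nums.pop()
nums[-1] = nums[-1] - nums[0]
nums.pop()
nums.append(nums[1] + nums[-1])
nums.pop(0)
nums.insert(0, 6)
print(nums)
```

pop() removes 8 → [8, 3, 0]
nums[-1] = nums[-1]-nums[0] = 0-8 = -8 → [8, 3, -8]
pop() removes -8 → [8, 3]
append nums[1]+nums[-1] = 3+3 = 6 → [8, 3, 6]
pop(0) removes 8 → [3, 6]
insert 6 at 0 → [6, 3, 6]

[6, 3, 6]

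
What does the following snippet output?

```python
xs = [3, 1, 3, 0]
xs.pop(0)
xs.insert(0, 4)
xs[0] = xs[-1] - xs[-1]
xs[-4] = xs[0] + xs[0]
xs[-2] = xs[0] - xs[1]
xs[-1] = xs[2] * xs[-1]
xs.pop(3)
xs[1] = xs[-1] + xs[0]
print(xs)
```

pop(0) removes 3 → [1, 3, 0]
insert 4 at 0 → [4, 1, 3, 0]
xs[0] = xs[-1]-xs[-1] = 0-0 = 0 → [0, 1, 3, 0]
xs[-4] = xs[0]+xs[0] = 0+0 = 0 → [0, 1, 3, 0]
xs[-2] = xs[0]-xs[1] = 0-1 = -1 → [0, 1, -1, 0]
xs[-1] = xs[2]*xs[-1] = (-1)*0 = 0 → [0, 1, -1, 0]
pop(3) removes 0 → [0, 1, -1]
xs[1] = xs[-1]+xs[0] = (-1)+0 = -1 → [0, -1, -1]

[0, -1, -1]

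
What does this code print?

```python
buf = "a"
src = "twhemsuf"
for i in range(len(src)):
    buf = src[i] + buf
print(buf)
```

fusmehwta

i=0: prepend 't' → 'ta'
i=1: prepend 'w' → 'wta'
i=2: prepend 'h' → 'hwta'
i=3: prepend 'e' → 'ehwta'
i=4: prepend 'm' → 'mehwta'
i=5: prepend 's' → 'smehwta'
i=6: prepend 'u' → 'usmehwta'
i=7: prepend 'f' → 'fusmehwta'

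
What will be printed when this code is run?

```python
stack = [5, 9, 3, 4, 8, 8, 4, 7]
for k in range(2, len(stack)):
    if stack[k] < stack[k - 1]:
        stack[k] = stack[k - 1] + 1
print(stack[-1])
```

15

k=2: 3<9, stack[2] = 9+1 = 10 → [5, 9, 10, 4, 8, 8, 4, 7]
k=3: 4<10, stack[3] = 10+1 = 11 → [5, 9, 10, 11, 8, 8, 4, 7]
k=4: 8<11, stack[4] = 11+1 = 12 → [5, 9, 10, 11, 12, 8, 4, 7]
k=5: 8<12, stack[5] = 12+1 = 13 → [5, 9, 10, 11, 12, 13, 4, 7]
k=6: 4<13, stack[6] = 13+1 = 14 → [5, 9, 10, 11, 12, 13, 14, 7]
k=7: 7<14, stack[7] = 14+1 = 15 → [5, 9, 10, 11, 12, 13, 14, 15]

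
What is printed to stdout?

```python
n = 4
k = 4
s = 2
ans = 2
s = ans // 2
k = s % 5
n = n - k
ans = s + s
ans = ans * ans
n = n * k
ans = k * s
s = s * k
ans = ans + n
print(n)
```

3

s = 2//2 = 1
k = 1%5 = 1
n = 4-1 = 3
ans = 1+1 = 2
ans = 2*2 = 4
n = 3*1 = 3
ans = 1*1 = 1
s = 1*1 = 1
ans = 1+3 = 4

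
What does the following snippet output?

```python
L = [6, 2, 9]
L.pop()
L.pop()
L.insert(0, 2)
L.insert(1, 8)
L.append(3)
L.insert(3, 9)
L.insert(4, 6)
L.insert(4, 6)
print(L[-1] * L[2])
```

18

pop() removes 9 → [6, 2]
pop() removes 2 → [6]
insert 2 at 0 → [2, 6]
insert 8 at 1 → [2, 8, 6]
append 3 → [2, 8, 6, 3]
insert 9 at 3 → [2, 8, 6, 9, 3]
insert 6 at 4 → [2, 8, 6, 9, 6, 3]
insert 6 at 4 → [2, 8, 6, 9, 6, 6, 3]
L[-1]*L[2] = 3*6 = 18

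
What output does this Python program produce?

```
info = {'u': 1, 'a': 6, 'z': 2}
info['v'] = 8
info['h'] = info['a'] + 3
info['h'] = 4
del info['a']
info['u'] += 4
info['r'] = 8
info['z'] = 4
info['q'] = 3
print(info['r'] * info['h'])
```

info['v'] = 8 → {'u': 1, 'a': 6, 'z': 2, 'v': 8}
info['h'] = info['a']+3 = 9 → {'u': 1, 'a': 6, 'z': 2, 'v': 8, 'h': 9}
info['h'] = 4 → {'u': 1, 'a': 6, 'z': 2, 'v': 8, 'h': 4}
del 'a' → {'u': 1, 'z': 2, 'v': 8, 'h': 4}
info['u'] = 1+4 = 5 → {'u': 5, 'z': 2, 'v': 8, 'h': 4}
info['r'] = 8 → {'u': 5, 'z': 2, 'v': 8, 'h': 4, 'r': 8}
info['z'] = 4 → {'u': 5, 'z': 4, 'v': 8, 'h': 4, 'r': 8}
info['q'] = 3 → {'u': 5, 'z': 4, 'v': 8, 'h': 4, 'r': 8, 'q': 3}
info['r']*info['h'] = 8*4 = 32

32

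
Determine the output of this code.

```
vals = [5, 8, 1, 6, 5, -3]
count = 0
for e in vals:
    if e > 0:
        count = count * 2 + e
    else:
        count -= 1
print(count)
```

164

e=5: >0, count = 0*2+5 = 5
e=8: >0, count = 5*2+8 = 18
e=1: >0, count = 18*2+1 = 37
e=6: >0, count = 37*2+6 = 80
e=5: >0, count = 80*2+5 = 165
e=-3: not >0, count = 165-1 = 164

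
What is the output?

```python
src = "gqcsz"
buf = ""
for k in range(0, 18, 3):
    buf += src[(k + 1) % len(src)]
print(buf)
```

qzcgsq

k=0: add src[1]='q' → 'q'
k=3: add src[4]='z' → 'qz'
k=6: add src[2]='c' → 'qzc'
k=9: add src[0]='g' → 'qzcg'
k=12: add src[3]='s' → 'qzcgs'
k=15: add src[1]='q' → 'qzcgsq'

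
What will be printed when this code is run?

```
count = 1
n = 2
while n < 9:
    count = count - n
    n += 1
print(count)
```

-34

n=2: count = 1-2 = -1
n=3: count = (-1)-3 = -4
n=4: count = (-4)-4 = -8
n=5: count = (-8)-5 = -13
n=6: count = (-13)-6 = -19
n=7: count = (-19)-7 = -26
n=8: count = (-26)-8 = -34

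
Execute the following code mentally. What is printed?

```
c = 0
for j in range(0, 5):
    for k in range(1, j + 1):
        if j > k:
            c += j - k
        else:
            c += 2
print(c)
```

18

j=1,k=1: not 1>1, c = 0+2 = 2
j=2,k=1: 2>1, c = 2+1 = 3
j=2,k=2: not 2>2, c = 3+2 = 5
j=3,k=1: 3>1, c = 5+2 = 7
j=3,k=2: 3>2, c = 7+1 = 8
j=3,k=3: not 3>3, c = 8+2 = 10
j=4,k=1: 4>1, c = 10+3 = 13
j=4,k=2: 4>2, c = 13+2 = 15
j=4,k=3: 4>3, c = 15+1 = 16
j=4,k=4: not 4>4, c = 16+2 = 18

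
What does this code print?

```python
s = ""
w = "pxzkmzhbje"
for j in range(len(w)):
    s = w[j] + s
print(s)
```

ejbhzmkzxp

j=0: prepend 'p' → 'p'
j=1: prepend 'x' → 'xp'
j=2: prepend 'z' → 'zxp'
j=3: prepend 'k' → 'kzxp'
j=4: prepend 'm' → 'mkzxp'
j=5: prepend 'z' → 'zmkzxp'
j=6: prepend 'h' → 'hzmkzxp'
j=7: prepend 'b' → 'bhzmkzxp'
j=8: prepend 'j' → 'jbhzmkzxp'
j=9: prepend 'e' → 'ejbhzmkzxp'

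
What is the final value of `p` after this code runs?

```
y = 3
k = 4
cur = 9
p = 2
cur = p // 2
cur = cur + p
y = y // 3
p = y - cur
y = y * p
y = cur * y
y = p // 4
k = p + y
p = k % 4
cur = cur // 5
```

cur = 2//2 = 1
cur = 1+2 = 3
y = 3//3 = 1
p = 1-3 = -2
y = 1*(-2) = -2
y = 3*(-2) = -6
y = (-2)//4 = -1
k = (-2)+(-1) = -3
p = (-3)%4 = 1
cur = 3//5 = 0

1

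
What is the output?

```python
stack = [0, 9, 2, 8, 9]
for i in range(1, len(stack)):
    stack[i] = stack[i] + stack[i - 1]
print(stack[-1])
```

28

i=1: stack[1] = 9+0 = 9 → [0, 9, 2, 8, 9]
i=2: stack[2] = 2+9 = 11 → [0, 9, 11, 8, 9]
i=3: stack[3] = 8+11 = 19 → [0, 9, 11, 19, 9]
i=4: stack[4] = 9+19 = 28 → [0, 9, 11, 19, 28]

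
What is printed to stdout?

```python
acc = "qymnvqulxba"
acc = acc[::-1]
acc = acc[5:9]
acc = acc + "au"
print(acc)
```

qvnmau

reverse → 'abxluqvnmyq'
slice [5:9] → 'qvnm'
+ 'au' → 'qvnmau'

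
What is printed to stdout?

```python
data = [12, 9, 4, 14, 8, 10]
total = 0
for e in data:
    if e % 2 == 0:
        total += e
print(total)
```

e=12: even, total = 0+12 = 12
e=9: not even
e=4: even, total = 12+4 = 16
e=14: even, total = 16+14 = 30
e=8: even, total = 30+8 = 38
e=10: even, total = 38+10 = 48

48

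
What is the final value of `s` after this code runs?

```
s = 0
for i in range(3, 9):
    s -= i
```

-33

i=3: s = 0-3 = -3
i=4: s = (-3)-4 = -7
i=5: s = (-7)-5 = -12
i=6: s = (-12)-6 = -18
i=7: s = (-18)-7 = -25
i=8: s = (-25)-8 = -33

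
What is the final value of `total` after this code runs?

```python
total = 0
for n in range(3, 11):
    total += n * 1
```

52

n=3: total = 0+3*1 = 3
n=4: total = 3+4*1 = 7
n=5: total = 7+5*1 = 12
n=6: total = 12+6*1 = 18
n=7: total = 18+7*1 = 25
n=8: total = 25+8*1 = 33
n=9: total = 33+9*1 = 42
n=10: total = 42+10*1 = 52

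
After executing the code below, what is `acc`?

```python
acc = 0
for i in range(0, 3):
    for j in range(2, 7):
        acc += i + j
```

75

i=0,j=2: acc = 0+2 = 2
i=0,j=3: acc = 2+3 = 5
i=0,j=4: acc = 5+4 = 9
i=0,j=5: acc = 9+5 = 14
i=0,j=6: acc = 14+6 = 20
i=1,j=2: acc = 20+3 = 23
i=1,j=3: acc = 23+4 = 27
i=1,j=4: acc = 27+5 = 32
i=1,j=5: acc = 32+6 = 38
i=1,j=6: acc = 38+7 = 45
i=2,j=2: acc = 45+4 = 49
i=2,j=3: acc = 49+5 = 54
i=2,j=4: acc = 54+6 = 60
i=2,j=5: acc = 60+7 = 67
i=2,j=6: acc = 67+8 = 75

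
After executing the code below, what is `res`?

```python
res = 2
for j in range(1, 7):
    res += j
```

j=1: res = 2+1 = 3
j=2: res = 3+2 = 5
j=3: res = 5+3 = 8
j=4: res = 8+4 = 12
j=5: res = 12+5 = 17
j=6: res = 17+6 = 23

23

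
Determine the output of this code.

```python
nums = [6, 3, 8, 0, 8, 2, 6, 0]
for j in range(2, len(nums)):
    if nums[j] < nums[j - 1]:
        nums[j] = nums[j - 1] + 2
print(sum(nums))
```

87

j=2: 8>=3, unchanged → [6, 3, 8, 0, 8, 2, 6, 0]
j=3: 0<8, nums[3] = 8+2 = 10 → [6, 3, 8, 10, 8, 2, 6, 0]
j=4: 8<10, nums[4] = 10+2 = 12 → [6, 3, 8, 10, 12, 2, 6, 0]
j=5: 2<12, nums[5] = 12+2 = 14 → [6, 3, 8, 10, 12, 14, 6, 0]
j=6: 6<14, nums[6] = 14+2 = 16 → [6, 3, 8, 10, 12, 14, 16, 0]
j=7: 0<16, nums[7] = 16+2 = 18 → [6, 3, 8, 10, 12, 14, 16, 18]
sum = 87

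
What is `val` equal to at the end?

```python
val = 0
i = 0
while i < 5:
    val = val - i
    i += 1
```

-10

i=0: val = 0-0 = 0
i=1: val = 0-1 = -1
i=2: val = (-1)-2 = -3
i=3: val = (-3)-3 = -6
i=4: val = (-6)-4 = -10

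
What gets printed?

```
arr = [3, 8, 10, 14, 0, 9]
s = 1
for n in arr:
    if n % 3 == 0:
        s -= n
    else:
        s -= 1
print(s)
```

n=3: %3==0, s = 1-3 = -2
n=8: not %3==0, s = (-2)-1 = -3
n=10: not %3==0, s = (-3)-1 = -4
n=14: not %3==0, s = (-4)-1 = -5
n=0: %3==0, s = (-5)-0 = -5
n=9: %3==0, s = (-5)-9 = -14

-14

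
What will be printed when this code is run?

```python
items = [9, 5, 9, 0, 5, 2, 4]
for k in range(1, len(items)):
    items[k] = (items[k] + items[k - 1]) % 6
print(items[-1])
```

4

k=1: items[1] = (5+9)%6 = 2 → [9, 2, 9, 0, 5, 2, 4]
k=2: items[2] = (9+2)%6 = 5 → [9, 2, 5, 0, 5, 2, 4]
k=3: items[3] = (0+5)%6 = 5 → [9, 2, 5, 5, 5, 2, 4]
k=4: items[4] = (5+5)%6 = 4 → [9, 2, 5, 5, 4, 2, 4]
k=5: items[5] = (2+4)%6 = 0 → [9, 2, 5, 5, 4, 0, 4]
k=6: items[6] = (4+0)%6 = 4 → [9, 2, 5, 5, 4, 0, 4]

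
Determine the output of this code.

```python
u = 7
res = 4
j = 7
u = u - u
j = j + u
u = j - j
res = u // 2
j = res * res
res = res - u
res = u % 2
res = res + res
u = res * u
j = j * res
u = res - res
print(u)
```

0

u = 7-7 = 0
j = 7+0 = 7
u = 7-7 = 0
res = 0//2 = 0
j = 0*0 = 0
res = 0-0 = 0
res = 0%2 = 0
res = 0+0 = 0
u = 0*0 = 0
j = 0*0 = 0
u = 0-0 = 0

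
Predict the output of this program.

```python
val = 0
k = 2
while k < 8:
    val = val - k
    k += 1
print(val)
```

k=2: val = 0-2 = -2
k=3: val = (-2)-3 = -5
k=4: val = (-5)-4 = -9
k=5: val = (-9)-5 = -14
k=6: val = (-14)-6 = -20
k=7: val = (-20)-7 = -27

-27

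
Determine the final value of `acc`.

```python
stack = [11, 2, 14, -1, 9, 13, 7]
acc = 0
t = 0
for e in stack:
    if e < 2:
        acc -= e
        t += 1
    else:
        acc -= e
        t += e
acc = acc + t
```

2

e=11: not <2, acc = 0-11 = -11; t=11
e=2: not <2, acc = (-11)-2 = -13; t=13
e=14: not <2, acc = (-13)-14 = -27; t=27
e=-1: <2, acc = (-27)-(-1) = -26; t=28
e=9: not <2, acc = (-26)-9 = -35; t=37
e=13: not <2, acc = (-35)-13 = -48; t=50
e=7: not <2, acc = (-48)-7 = -55; t=57
acc+t = (-55)+57 = 2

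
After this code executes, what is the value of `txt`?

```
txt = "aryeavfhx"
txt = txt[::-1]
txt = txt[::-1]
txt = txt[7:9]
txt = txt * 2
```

reverse → 'xhfvaeyra'
reverse → 'aryeavfhx'
slice [7:9] → 'hx'
repeat ×2 → 'hxhx'

'hxhx'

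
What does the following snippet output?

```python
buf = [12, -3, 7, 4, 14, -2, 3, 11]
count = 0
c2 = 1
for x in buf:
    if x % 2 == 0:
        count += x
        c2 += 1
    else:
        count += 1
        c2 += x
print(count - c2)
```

x=12: even, count = 0+12 = 12; c2=2
x=-3: not even, count = 12+1 = 13; c2=-1
x=7: not even, count = 13+1 = 14; c2=6
x=4: even, count = 14+4 = 18; c2=7
x=14: even, count = 18+14 = 32; c2=8
x=-2: even, count = 32+(-2) = 30; c2=9
x=3: not even, count = 30+1 = 31; c2=12
x=11: not even, count = 31+1 = 32; c2=23
count-c2 = 32-23 = 9

9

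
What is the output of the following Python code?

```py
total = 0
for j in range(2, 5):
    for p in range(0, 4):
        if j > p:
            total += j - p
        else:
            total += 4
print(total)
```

j=2,p=0: 2>0, total = 0+2 = 2
j=2,p=1: 2>1, total = 2+1 = 3
j=2,p=2: not 2>2, total = 3+4 = 7
j=2,p=3: not 2>3, total = 7+4 = 11
j=3,p=0: 3>0, total = 11+3 = 14
j=3,p=1: 3>1, total = 14+2 = 16
j=3,p=2: 3>2, total = 16+1 = 17
j=3,p=3: not 3>3, total = 17+4 = 21
j=4,p=0: 4>0, total = 21+4 = 25
j=4,p=1: 4>1, total = 25+3 = 28
j=4,p=2: 4>2, total = 28+2 = 30
j=4,p=3: 4>3, total = 30+1 = 31

31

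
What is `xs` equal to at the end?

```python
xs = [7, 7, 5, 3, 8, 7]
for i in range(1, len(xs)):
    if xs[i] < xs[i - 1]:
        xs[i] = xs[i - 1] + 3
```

[7, 7, 10, 13, 16, 19]

i=1: 7>=7, unchanged → [7, 7, 5, 3, 8, 7]
i=2: 5<7, xs[2] = 7+3 = 10 → [7, 7, 10, 3, 8, 7]
i=3: 3<10, xs[3] = 10+3 = 13 → [7, 7, 10, 13, 8, 7]
i=4: 8<13, xs[4] = 13+3 = 16 → [7, 7, 10, 13, 16, 7]
i=5: 7<16, xs[5] = 16+3 = 19 → [7, 7, 10, 13, 16, 19]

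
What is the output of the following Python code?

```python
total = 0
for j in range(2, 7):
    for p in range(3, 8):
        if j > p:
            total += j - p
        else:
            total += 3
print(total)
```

j=2,p=3: not 2>3, total = 0+3 = 3
j=2,p=4: not 2>4, total = 3+3 = 6
j=2,p=5: not 2>5, total = 6+3 = 9
j=2,p=6: not 2>6, total = 9+3 = 12
j=2,p=7: not 2>7, total = 12+3 = 15
j=3,p=3: not 3>3, total = 15+3 = 18
j=3,p=4: not 3>4, total = 18+3 = 21
j=3,p=5: not 3>5, total = 21+3 = 24
j=3,p=6: not 3>6, total = 24+3 = 27
j=3,p=7: not 3>7, total = 27+3 = 30
j=4,p=3: 4>3, total = 30+1 = 31
j=4,p=4: not 4>4, total = 31+3 = 34
j=4,p=5: not 4>5, total = 34+3 = 37
j=4,p=6: not 4>6, total = 37+3 = 40
j=4,p=7: not 4>7, total = 40+3 = 43
j=5,p=3: 5>3, total = 43+2 = 45
j=5,p=4: 5>4, total = 45+1 = 46
j=5,p=5: not 5>5, total = 46+3 = 49
j=5,p=6: not 5>6, total = 49+3 = 52
j=5,p=7: not 5>7, total = 52+3 = 55
j=6,p=3: 6>3, total = 55+3 = 58
j=6,p=4: 6>4, total = 58+2 = 60
j=6,p=5: 6>5, total = 60+1 = 61
j=6,p=6: not 6>6, total = 61+3 = 64
j=6,p=7: not 6>7, total = 64+3 = 67

67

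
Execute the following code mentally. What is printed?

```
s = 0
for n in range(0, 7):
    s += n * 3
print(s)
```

63

n=0: s = 0+0*3 = 0
n=1: s = 0+1*3 = 3
n=2: s = 3+2*3 = 9
n=3: s = 9+3*3 = 18
n=4: s = 18+4*3 = 30
n=5: s = 30+5*3 = 45
n=6: s = 45+6*3 = 63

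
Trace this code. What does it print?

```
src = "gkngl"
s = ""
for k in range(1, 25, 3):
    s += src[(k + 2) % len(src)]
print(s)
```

gklnggkl

k=1: add src[3]='g' → 'g'
k=4: add src[1]='k' → 'gk'
k=7: add src[4]='l' → 'gkl'
k=10: add src[2]='n' → 'gkln'
k=13: add src[0]='g' → 'gklng'
k=16: add src[3]='g' → 'gklngg'
k=19: add src[1]='k' → 'gklnggk'
k=22: add src[4]='l' → 'gklnggkl'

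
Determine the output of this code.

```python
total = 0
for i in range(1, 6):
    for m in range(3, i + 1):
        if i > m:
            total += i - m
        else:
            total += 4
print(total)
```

i=3,m=3: not 3>3, total = 0+4 = 4
i=4,m=3: 4>3, total = 4+1 = 5
i=4,m=4: not 4>4, total = 5+4 = 9
i=5,m=3: 5>3, total = 9+2 = 11
i=5,m=4: 5>4, total = 11+1 = 12
i=5,m=5: not 5>5, total = 12+4 = 16

16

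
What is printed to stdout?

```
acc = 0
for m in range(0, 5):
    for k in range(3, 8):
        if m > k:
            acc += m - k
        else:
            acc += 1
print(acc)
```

m=0,k=3: not 0>3, acc = 0+1 = 1
m=0,k=4: not 0>4, acc = 1+1 = 2
m=0,k=5: not 0>5, acc = 2+1 = 3
m=0,k=6: not 0>6, acc = 3+1 = 4
m=0,k=7: not 0>7, acc = 4+1 = 5
m=1,k=3: not 1>3, acc = 5+1 = 6
m=1,k=4: not 1>4, acc = 6+1 = 7
m=1,k=5: not 1>5, acc = 7+1 = 8
m=1,k=6: not 1>6, acc = 8+1 = 9
m=1,k=7: not 1>7, acc = 9+1 = 10
m=2,k=3: not 2>3, acc = 10+1 = 11
m=2,k=4: not 2>4, acc = 11+1 = 12
m=2,k=5: not 2>5, acc = 12+1 = 13
m=2,k=6: not 2>6, acc = 13+1 = 14
m=2,k=7: not 2>7, acc = 14+1 = 15
m=3,k=3: not 3>3, acc = 15+1 = 16
m=3,k=4: not 3>4, acc = 16+1 = 17
m=3,k=5: not 3>5, acc = 17+1 = 18
m=3,k=6: not 3>6, acc = 18+1 = 19
m=3,k=7: not 3>7, acc = 19+1 = 20
m=4,k=3: 4>3, acc = 20+1 = 21
m=4,k=4: not 4>4, acc = 21+1 = 22
m=4,k=5: not 4>5, acc = 22+1 = 23
m=4,k=6: not 4>6, acc = 23+1 = 24
m=4,k=7: not 4>7, acc = 24+1 = 25

25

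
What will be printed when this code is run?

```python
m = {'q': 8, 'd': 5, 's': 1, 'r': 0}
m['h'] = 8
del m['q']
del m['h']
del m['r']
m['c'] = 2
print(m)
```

{'d': 5, 's': 1, 'c': 2}

m['h'] = 8 → {'q': 8, 'd': 5, 's': 1, 'r': 0, 'h': 8}
del 'q' → {'d': 5, 's': 1, 'r': 0, 'h': 8}
del 'h' → {'d': 5, 's': 1, 'r': 0}
del 'r' → {'d': 5, 's': 1}
m['c'] = 2 → {'d': 5, 's': 1, 'c': 2}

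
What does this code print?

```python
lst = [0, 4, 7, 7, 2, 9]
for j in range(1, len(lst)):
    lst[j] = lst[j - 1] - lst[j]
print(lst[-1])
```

-29

j=1: lst[1] = 0-4 = -4 → [0, -4, 7, 7, 2, 9]
j=2: lst[2] = (-4)-7 = -11 → [0, -4, -11, 7, 2, 9]
j=3: lst[3] = (-11)-7 = -18 → [0, -4, -11, -18, 2, 9]
j=4: lst[4] = (-18)-2 = -20 → [0, -4, -11, -18, -20, 9]
j=5: lst[5] = (-20)-9 = -29 → [0, -4, -11, -18, -20, -29]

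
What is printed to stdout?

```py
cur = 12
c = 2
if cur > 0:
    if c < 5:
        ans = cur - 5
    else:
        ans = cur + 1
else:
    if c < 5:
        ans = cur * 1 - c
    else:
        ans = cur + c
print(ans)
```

cur=12, c=2
cur > 0 is True; c < 5 is True
→ ans = cur - 5 = 7

7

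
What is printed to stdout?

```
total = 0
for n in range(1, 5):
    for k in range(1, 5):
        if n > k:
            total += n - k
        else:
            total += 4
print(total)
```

n=1,k=1: not 1>1, total = 0+4 = 4
n=1,k=2: not 1>2, total = 4+4 = 8
n=1,k=3: not 1>3, total = 8+4 = 12
n=1,k=4: not 1>4, total = 12+4 = 16
n=2,k=1: 2>1, total = 16+1 = 17
n=2,k=2: not 2>2, total = 17+4 = 21
n=2,k=3: not 2>3, total = 21+4 = 25
n=2,k=4: not 2>4, total = 25+4 = 29
n=3,k=1: 3>1, total = 29+2 = 31
n=3,k=2: 3>2, total = 31+1 = 32
n=3,k=3: not 3>3, total = 32+4 = 36
n=3,k=4: not 3>4, total = 36+4 = 40
n=4,k=1: 4>1, total = 40+3 = 43
n=4,k=2: 4>2, total = 43+2 = 45
n=4,k=3: 4>3, total = 45+1 = 46
n=4,k=4: not 4>4, total = 46+4 = 50

50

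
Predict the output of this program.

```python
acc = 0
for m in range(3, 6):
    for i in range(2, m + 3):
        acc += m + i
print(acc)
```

m=3,i=2: acc = 0+5 = 5
m=3,i=3: acc = 5+6 = 11
m=3,i=4: acc = 11+7 = 18
m=3,i=5: acc = 18+8 = 26
m=4,i=2: acc = 26+6 = 32
m=4,i=3: acc = 32+7 = 39
m=4,i=4: acc = 39+8 = 47
m=4,i=5: acc = 47+9 = 56
m=4,i=6: acc = 56+10 = 66
m=5,i=2: acc = 66+7 = 73
m=5,i=3: acc = 73+8 = 81
m=5,i=4: acc = 81+9 = 90
m=5,i=5: acc = 90+10 = 100
m=5,i=6: acc = 100+11 = 111
m=5,i=7: acc = 111+12 = 123

123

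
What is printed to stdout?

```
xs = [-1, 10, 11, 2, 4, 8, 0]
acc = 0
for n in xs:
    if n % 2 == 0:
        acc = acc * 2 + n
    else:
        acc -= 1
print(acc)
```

n=-1: not even, acc = 0-1 = -1
n=10: even, acc = (-1)*2+10 = 8
n=11: not even, acc = 8-1 = 7
n=2: even, acc = 7*2+2 = 16
n=4: even, acc = 16*2+4 = 36
n=8: even, acc = 36*2+8 = 80
n=0: even, acc = 80*2+0 = 160

160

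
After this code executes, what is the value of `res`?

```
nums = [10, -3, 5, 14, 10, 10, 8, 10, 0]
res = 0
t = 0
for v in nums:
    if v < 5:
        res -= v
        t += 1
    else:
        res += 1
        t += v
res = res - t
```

-59

v=10: not <5, res = 0+1 = 1; t=10
v=-3: <5, res = 1-(-3) = 4; t=11
v=5: not <5, res = 4+1 = 5; t=16
v=14: not <5, res = 5+1 = 6; t=30
v=10: not <5, res = 6+1 = 7; t=40
v=10: not <5, res = 7+1 = 8; t=50
v=8: not <5, res = 8+1 = 9; t=58
v=10: not <5, res = 9+1 = 10; t=68
v=0: <5, res = 10-0 = 10; t=69
res-t = 10-69 = -59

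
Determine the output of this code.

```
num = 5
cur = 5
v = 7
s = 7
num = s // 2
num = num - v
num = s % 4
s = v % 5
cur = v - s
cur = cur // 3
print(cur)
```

num = 7//2 = 3
num = 3-7 = -4
num = 7%4 = 3
s = 7%5 = 2
cur = 7-2 = 5
cur = 5//3 = 1

1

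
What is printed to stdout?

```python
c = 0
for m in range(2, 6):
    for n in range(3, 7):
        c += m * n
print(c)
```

m=2,n=3: c = 0+6 = 6
m=2,n=4: c = 6+8 = 14
m=2,n=5: c = 14+10 = 24
m=2,n=6: c = 24+12 = 36
m=3,n=3: c = 36+9 = 45
m=3,n=4: c = 45+12 = 57
m=3,n=5: c = 57+15 = 72
m=3,n=6: c = 72+18 = 90
m=4,n=3: c = 90+12 = 102
m=4,n=4: c = 102+16 = 118
m=4,n=5: c = 118+20 = 138
m=4,n=6: c = 138+24 = 162
m=5,n=3: c = 162+15 = 177
m=5,n=4: c = 177+20 = 197
m=5,n=5: c = 197+25 = 222
m=5,n=6: c = 222+30 = 252

252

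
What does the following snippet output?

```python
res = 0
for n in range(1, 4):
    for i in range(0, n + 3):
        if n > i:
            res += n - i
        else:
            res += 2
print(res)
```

28

n=1,i=0: 1>0, res = 0+1 = 1
n=1,i=1: not 1>1, res = 1+2 = 3
n=1,i=2: not 1>2, res = 3+2 = 5
n=1,i=3: not 1>3, res = 5+2 = 7
n=2,i=0: 2>0, res = 7+2 = 9
n=2,i=1: 2>1, res = 9+1 = 10
n=2,i=2: not 2>2, res = 10+2 = 12
n=2,i=3: not 2>3, res = 12+2 = 14
n=2,i=4: not 2>4, res = 14+2 = 16
n=3,i=0: 3>0, res = 16+3 = 19
n=3,i=1: 3>1, res = 19+2 = 21
n=3,i=2: 3>2, res = 21+1 = 22
n=3,i=3: not 3>3, res = 22+2 = 24
n=3,i=4: not 3>4, res = 24+2 = 26
n=3,i=5: not 3>5, res = 26+2 = 28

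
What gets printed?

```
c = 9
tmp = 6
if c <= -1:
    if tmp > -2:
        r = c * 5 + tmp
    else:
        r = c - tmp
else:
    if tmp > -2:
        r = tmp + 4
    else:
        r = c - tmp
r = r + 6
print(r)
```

c=9, tmp=6
c <= -1 is False; tmp > -2 is True
→ r = tmp + 4 = 10
r = 10+6 = 16

16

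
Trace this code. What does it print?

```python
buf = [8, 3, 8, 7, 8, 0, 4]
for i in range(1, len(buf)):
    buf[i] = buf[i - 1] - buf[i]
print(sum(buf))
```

i=1: buf[1] = 8-3 = 5 → [8, 5, 8, 7, 8, 0, 4]
i=2: buf[2] = 5-8 = -3 → [8, 5, -3, 7, 8, 0, 4]
i=3: buf[3] = (-3)-7 = -10 → [8, 5, -3, -10, 8, 0, 4]
i=4: buf[4] = (-10)-8 = -18 → [8, 5, -3, -10, -18, 0, 4]
i=5: buf[5] = (-18)-0 = -18 → [8, 5, -3, -10, -18, -18, 4]
i=6: buf[6] = (-18)-4 = -22 → [8, 5, -3, -10, -18, -18, -22]
sum = -58

-58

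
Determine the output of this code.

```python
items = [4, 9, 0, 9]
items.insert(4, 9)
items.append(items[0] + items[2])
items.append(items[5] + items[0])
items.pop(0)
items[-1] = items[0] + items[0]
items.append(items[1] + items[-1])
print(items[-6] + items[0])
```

9

insert 9 at 4 → [4, 9, 0, 9, 9]
append items[0]+items[2] = 4+0 = 4 → [4, 9, 0, 9, 9, 4]
append items[5]+items[0] = 4+4 = 8 → [4, 9, 0, 9, 9, 4, 8]
pop(0) removes 4 → [9, 0, 9, 9, 4, 8]
items[-1] = items[0]+items[0] = 9+9 = 18 → [9, 0, 9, 9, 4, 18]
append items[1]+items[-1] = 0+18 = 18 → [9, 0, 9, 9, 4, 18, 18]
items[-6]+items[0] = 0+9 = 9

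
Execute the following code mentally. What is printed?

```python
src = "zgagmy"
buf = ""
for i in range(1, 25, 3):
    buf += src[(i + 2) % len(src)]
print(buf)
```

i=1: add src[3]='g' → 'g'
i=4: add src[0]='z' → 'gz'
i=7: add src[3]='g' → 'gzg'
i=10: add src[0]='z' → 'gzgz'
i=13: add src[3]='g' → 'gzgzg'
i=16: add src[0]='z' → 'gzgzgz'
i=19: add src[3]='g' → 'gzgzgzg'
i=22: add src[0]='z' → 'gzgzgzgz'

gzgzgzgz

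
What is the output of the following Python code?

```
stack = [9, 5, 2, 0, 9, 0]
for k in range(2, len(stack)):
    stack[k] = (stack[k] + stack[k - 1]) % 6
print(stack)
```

k=2: stack[2] = (2+5)%6 = 1 → [9, 5, 1, 0, 9, 0]
k=3: stack[3] = (0+1)%6 = 1 → [9, 5, 1, 1, 9, 0]
k=4: stack[4] = (9+1)%6 = 4 → [9, 5, 1, 1, 4, 0]
k=5: stack[5] = (0+4)%6 = 4 → [9, 5, 1, 1, 4, 4]

[9, 5, 1, 1, 4, 4]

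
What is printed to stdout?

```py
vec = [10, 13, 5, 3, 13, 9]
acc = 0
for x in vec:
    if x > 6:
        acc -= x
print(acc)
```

-45

x=10: >6, acc = 0-10 = -10
x=13: >6, acc = (-10)-13 = -23
x=5: not >6
x=3: not >6
x=13: >6, acc = (-23)-13 = -36
x=9: >6, acc = (-36)-9 = -45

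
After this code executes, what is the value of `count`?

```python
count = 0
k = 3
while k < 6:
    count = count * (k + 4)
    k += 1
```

k=3: count = 0*7 = 0
k=4: count = 0*8 = 0
k=5: count = 0*9 = 0

0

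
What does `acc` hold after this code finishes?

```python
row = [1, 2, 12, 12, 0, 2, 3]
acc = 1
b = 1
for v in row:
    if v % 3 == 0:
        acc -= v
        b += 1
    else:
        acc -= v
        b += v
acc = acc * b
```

-310

v=1: not %3==0, acc = 1-1 = 0; b=2
v=2: not %3==0, acc = 0-2 = -2; b=4
v=12: %3==0, acc = (-2)-12 = -14; b=5
v=12: %3==0, acc = (-14)-12 = -26; b=6
v=0: %3==0, acc = (-26)-0 = -26; b=7
v=2: not %3==0, acc = (-26)-2 = -28; b=9
v=3: %3==0, acc = (-28)-3 = -31; b=10
acc*b = (-31)*10 = -310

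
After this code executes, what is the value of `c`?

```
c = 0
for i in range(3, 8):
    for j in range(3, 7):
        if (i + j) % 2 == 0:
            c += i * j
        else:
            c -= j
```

i=3,j=3: even sum, c = 0+9 = 9
i=3,j=4: odd sum, c = 9-4 = 5
i=3,j=5: even sum, c = 5+15 = 20
i=3,j=6: odd sum, c = 20-6 = 14
i=4,j=3: odd sum, c = 14-3 = 11
i=4,j=4: even sum, c = 11+16 = 27
i=4,j=5: odd sum, c = 27-5 = 22
i=4,j=6: even sum, c = 22+24 = 46
i=5,j=3: even sum, c = 46+15 = 61
i=5,j=4: odd sum, c = 61-4 = 57
i=5,j=5: even sum, c = 57+25 = 82
i=5,j=6: odd sum, c = 82-6 = 76
i=6,j=3: odd sum, c = 76-3 = 73
i=6,j=4: even sum, c = 73+24 = 97
i=6,j=5: odd sum, c = 97-5 = 92
i=6,j=6: even sum, c = 92+36 = 128
i=7,j=3: even sum, c = 128+21 = 149
i=7,j=4: odd sum, c = 149-4 = 145
i=7,j=5: even sum, c = 145+35 = 180
i=7,j=6: odd sum, c = 180-6 = 174

174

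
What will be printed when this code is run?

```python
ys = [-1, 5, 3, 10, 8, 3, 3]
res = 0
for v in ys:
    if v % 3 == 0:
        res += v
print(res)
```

9

v=-1: not %3==0
v=5: not %3==0
v=3: %3==0, res = 0+3 = 3
v=10: not %3==0
v=8: not %3==0
v=3: %3==0, res = 3+3 = 6
v=3: %3==0, res = 6+3 = 9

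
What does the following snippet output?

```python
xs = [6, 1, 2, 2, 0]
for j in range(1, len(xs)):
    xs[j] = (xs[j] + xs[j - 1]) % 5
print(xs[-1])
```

j=1: xs[1] = (1+6)%5 = 2 → [6, 2, 2, 2, 0]
j=2: xs[2] = (2+2)%5 = 4 → [6, 2, 4, 2, 0]
j=3: xs[3] = (2+4)%5 = 1 → [6, 2, 4, 1, 0]
j=4: xs[4] = (0+1)%5 = 1 → [6, 2, 4, 1, 1]

1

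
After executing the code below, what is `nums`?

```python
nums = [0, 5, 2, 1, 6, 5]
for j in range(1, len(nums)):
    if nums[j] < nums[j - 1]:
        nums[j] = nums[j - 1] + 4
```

[0, 5, 9, 13, 17, 21]

j=1: 5>=0, unchanged → [0, 5, 2, 1, 6, 5]
j=2: 2<5, nums[2] = 5+4 = 9 → [0, 5, 9, 1, 6, 5]
j=3: 1<9, nums[3] = 9+4 = 13 → [0, 5, 9, 13, 6, 5]
j=4: 6<13, nums[4] = 13+4 = 17 → [0, 5, 9, 13, 17, 5]
j=5: 5<17, nums[5] = 17+4 = 21 → [0, 5, 9, 13, 17, 21]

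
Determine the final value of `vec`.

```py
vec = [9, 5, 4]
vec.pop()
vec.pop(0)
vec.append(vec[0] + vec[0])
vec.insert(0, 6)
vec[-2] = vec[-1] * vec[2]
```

pop() removes 4 → [9, 5]
pop(0) removes 9 → [5]
append vec[0]+vec[0] = 5+5 = 10 → [5, 10]
insert 6 at 0 → [6, 5, 10]
vec[-2] = vec[-1]*vec[2] = 10*10 = 100 → [6, 100, 10]

[6, 100, 10]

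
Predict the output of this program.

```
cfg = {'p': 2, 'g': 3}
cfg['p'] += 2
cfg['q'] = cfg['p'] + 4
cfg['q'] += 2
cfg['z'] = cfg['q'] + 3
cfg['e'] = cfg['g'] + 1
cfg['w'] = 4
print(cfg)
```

cfg['p'] = 2+2 = 4 → {'p': 4, 'g': 3}
cfg['q'] = cfg['p']+4 = 8 → {'p': 4, 'g': 3, 'q': 8}
cfg['q'] = 8+2 = 10 → {'p': 4, 'g': 3, 'q': 10}
cfg['z'] = cfg['q']+3 = 13 → {'p': 4, 'g': 3, 'q': 10, 'z': 13}
cfg['e'] = cfg['g']+1 = 4 → {'p': 4, 'g': 3, 'q': 10, 'z': 13, 'e': 4}
cfg['w'] = 4 → {'p': 4, 'g': 3, 'q': 10, 'z': 13, 'e': 4, 'w': 4}

{'p': 4, 'g': 3, 'q': 10, 'z': 13, 'e': 4, 'w': 4}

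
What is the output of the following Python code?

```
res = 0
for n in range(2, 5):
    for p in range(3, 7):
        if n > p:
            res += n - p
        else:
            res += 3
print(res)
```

n=2,p=3: not 2>3, res = 0+3 = 3
n=2,p=4: not 2>4, res = 3+3 = 6
n=2,p=5: not 2>5, res = 6+3 = 9
n=2,p=6: not 2>6, res = 9+3 = 12
n=3,p=3: not 3>3, res = 12+3 = 15
n=3,p=4: not 3>4, res = 15+3 = 18
n=3,p=5: not 3>5, res = 18+3 = 21
n=3,p=6: not 3>6, res = 21+3 = 24
n=4,p=3: 4>3, res = 24+1 = 25
n=4,p=4: not 4>4, res = 25+3 = 28
n=4,p=5: not 4>5, res = 28+3 = 31
n=4,p=6: not 4>6, res = 31+3 = 34

34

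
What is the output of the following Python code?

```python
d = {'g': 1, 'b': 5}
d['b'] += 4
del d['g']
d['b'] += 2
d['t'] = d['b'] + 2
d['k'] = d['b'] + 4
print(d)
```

d['b'] = 5+4 = 9 → {'g': 1, 'b': 9}
del 'g' → {'b': 9}
d['b'] = 9+2 = 11 → {'b': 11}
d['t'] = d['b']+2 = 13 → {'b': 11, 't': 13}
d['k'] = d['b']+4 = 15 → {'b': 11, 't': 13, 'k': 15}

{'b': 11, 't': 13, 'k': 15}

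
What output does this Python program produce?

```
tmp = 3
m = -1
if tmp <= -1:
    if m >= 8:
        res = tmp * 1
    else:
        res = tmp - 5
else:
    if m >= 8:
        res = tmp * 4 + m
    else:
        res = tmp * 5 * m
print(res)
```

-15

tmp=3, m=-1
tmp <= -1 is False; m >= 8 is False
→ res = tmp * 5 * m = -15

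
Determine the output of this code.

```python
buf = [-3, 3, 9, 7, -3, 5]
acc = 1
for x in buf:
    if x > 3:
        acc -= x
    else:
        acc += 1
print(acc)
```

-17

x=-3: not >3, acc = 1+1 = 2
x=3: not >3, acc = 2+1 = 3
x=9: >3, acc = 3-9 = -6
x=7: >3, acc = (-6)-7 = -13
x=-3: not >3, acc = (-13)+1 = -12
x=5: >3, acc = (-12)-5 = -17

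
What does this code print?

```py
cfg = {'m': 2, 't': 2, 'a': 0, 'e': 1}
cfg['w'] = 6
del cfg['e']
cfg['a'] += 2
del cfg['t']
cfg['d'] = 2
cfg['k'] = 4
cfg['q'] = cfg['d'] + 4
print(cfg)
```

cfg['w'] = 6 → {'m': 2, 't': 2, 'a': 0, 'e': 1, 'w': 6}
del 'e' → {'m': 2, 't': 2, 'a': 0, 'w': 6}
cfg['a'] = 0+2 = 2 → {'m': 2, 't': 2, 'a': 2, 'w': 6}
del 't' → {'m': 2, 'a': 2, 'w': 6}
cfg['d'] = 2 → {'m': 2, 'a': 2, 'w': 6, 'd': 2}
cfg['k'] = 4 → {'m': 2, 'a': 2, 'w': 6, 'd': 2, 'k': 4}
cfg['q'] = cfg['d']+4 = 6 → {'m': 2, 'a': 2, 'w': 6, 'd': 2, 'k': 4, 'q': 6}

{'m': 2, 'a': 2, 'w': 6, 'd': 2, 'k': 4, 'q': 6}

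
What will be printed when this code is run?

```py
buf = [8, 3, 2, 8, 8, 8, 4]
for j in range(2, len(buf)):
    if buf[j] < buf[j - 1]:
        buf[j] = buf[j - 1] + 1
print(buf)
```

[8, 3, 4, 8, 8, 8, 9]

j=2: 2<3, buf[2] = 3+1 = 4 → [8, 3, 4, 8, 8, 8, 4]
j=3: 8>=4, unchanged → [8, 3, 4, 8, 8, 8, 4]
j=4: 8>=8, unchanged → [8, 3, 4, 8, 8, 8, 4]
j=5: 8>=8, unchanged → [8, 3, 4, 8, 8, 8, 4]
j=6: 4<8, buf[6] = 8+1 = 9 → [8, 3, 4, 8, 8, 8, 9]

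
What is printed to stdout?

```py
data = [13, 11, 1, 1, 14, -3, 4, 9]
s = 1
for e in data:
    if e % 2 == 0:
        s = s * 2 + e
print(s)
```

36

e=13: not even
e=11: not even
e=1: not even
e=1: not even
e=14: even, s = 1*2+14 = 16
e=-3: not even
e=4: even, s = 16*2+4 = 36
e=9: not even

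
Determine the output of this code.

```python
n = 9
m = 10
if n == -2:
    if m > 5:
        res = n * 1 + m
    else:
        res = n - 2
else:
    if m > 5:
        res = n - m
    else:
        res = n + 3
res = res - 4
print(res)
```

n=9, m=10
n == -2 is False; m > 5 is True
→ res = n - m = -1
res = (-1)-4 = -5

-5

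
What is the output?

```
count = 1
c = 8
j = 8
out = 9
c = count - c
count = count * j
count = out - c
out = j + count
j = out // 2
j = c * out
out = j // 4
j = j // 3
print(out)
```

-42

c = 1-8 = -7
count = 1*8 = 8
count = 9-(-7) = 16
out = 8+16 = 24
j = 24//2 = 12
j = (-7)*24 = -168
out = (-168)//4 = -42
j = (-168)//3 = -56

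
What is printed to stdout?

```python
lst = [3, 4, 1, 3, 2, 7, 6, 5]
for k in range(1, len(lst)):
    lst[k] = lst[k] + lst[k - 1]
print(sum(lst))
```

119

k=1: lst[1] = 4+3 = 7 → [3, 7, 1, 3, 2, 7, 6, 5]
k=2: lst[2] = 1+7 = 8 → [3, 7, 8, 3, 2, 7, 6, 5]
k=3: lst[3] = 3+8 = 11 → [3, 7, 8, 11, 2, 7, 6, 5]
k=4: lst[4] = 2+11 = 13 → [3, 7, 8, 11, 13, 7, 6, 5]
k=5: lst[5] = 7+13 = 20 → [3, 7, 8, 11, 13, 20, 6, 5]
k=6: lst[6] = 6+20 = 26 → [3, 7, 8, 11, 13, 20, 26, 5]
k=7: lst[7] = 5+26 = 31 → [3, 7, 8, 11, 13, 20, 26, 31]
sum = 119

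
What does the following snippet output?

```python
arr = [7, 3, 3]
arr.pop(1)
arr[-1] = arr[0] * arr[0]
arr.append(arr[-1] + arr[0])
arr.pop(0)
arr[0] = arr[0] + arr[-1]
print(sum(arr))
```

161

pop(1) removes 3 → [7, 3]
arr[-1] = arr[0]*arr[0] = 7*7 = 49 → [7, 49]
append arr[-1]+arr[0] = 49+7 = 56 → [7, 49, 56]
pop(0) removes 7 → [49, 56]
arr[0] = arr[0]+arr[-1] = 49+56 = 105 → [105, 56]
sum = 161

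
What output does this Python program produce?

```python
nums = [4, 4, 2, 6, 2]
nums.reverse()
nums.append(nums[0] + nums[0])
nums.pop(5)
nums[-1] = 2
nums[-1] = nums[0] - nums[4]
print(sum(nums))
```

14

reverse → [2, 6, 2, 4, 4]
append nums[0]+nums[0] = 2+2 = 4 → [2, 6, 2, 4, 4, 4]
pop(5) removes 4 → [2, 6, 2, 4, 4]
nums[-1] = 2 → [2, 6, 2, 4, 2]
nums[-1] = nums[0]-nums[4] = 2-2 = 0 → [2, 6, 2, 4, 0]
sum = 14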